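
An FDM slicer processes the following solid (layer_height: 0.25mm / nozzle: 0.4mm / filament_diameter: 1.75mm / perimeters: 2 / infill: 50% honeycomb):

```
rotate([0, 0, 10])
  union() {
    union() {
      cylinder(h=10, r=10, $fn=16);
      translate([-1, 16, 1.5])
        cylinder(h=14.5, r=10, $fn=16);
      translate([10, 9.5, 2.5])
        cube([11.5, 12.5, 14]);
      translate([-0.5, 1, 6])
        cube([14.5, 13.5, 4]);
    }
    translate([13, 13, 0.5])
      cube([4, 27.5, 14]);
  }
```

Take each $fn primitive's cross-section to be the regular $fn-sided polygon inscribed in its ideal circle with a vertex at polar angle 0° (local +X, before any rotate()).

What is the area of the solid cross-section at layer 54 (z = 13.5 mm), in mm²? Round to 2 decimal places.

At z = 13.5 mm: the cylinder is absent (z outside [0, 10]); the r=10 cylinder at (-1, 16) contributes a regular 16-gon of circumradius 10 (area = (16/2)·10.000²·sin(360°/16) = 306.15 mm²); the cube at (10, 9.5) (footprint 11.5×12.5) is included at this height (area 143.75 mm²); the cube at (-0.5, 1) does not reach this height (z outside [6, 10]); Taking the union: the 2 present regions are separate (no shared area or edge), so areas and boundary lengths simply add and each stays a separate island — area = 449.90 mm²; the cube at (13, 13) (footprint 4×27.5) is included at this height (area 110.00 mm²); Combining (union): the regions partially overlap — summed areas 559.90 mm² minus the doubly-counted overlap 36.00 mm² gives 523.90 mm² — area = 523.90 mm²; (whole slice rotated 10° about Z — lengths, areas and connectivity unchanged). Overall, the cross-section has 2 separate islands. Net area = 523.90 mm².

523.90 mm²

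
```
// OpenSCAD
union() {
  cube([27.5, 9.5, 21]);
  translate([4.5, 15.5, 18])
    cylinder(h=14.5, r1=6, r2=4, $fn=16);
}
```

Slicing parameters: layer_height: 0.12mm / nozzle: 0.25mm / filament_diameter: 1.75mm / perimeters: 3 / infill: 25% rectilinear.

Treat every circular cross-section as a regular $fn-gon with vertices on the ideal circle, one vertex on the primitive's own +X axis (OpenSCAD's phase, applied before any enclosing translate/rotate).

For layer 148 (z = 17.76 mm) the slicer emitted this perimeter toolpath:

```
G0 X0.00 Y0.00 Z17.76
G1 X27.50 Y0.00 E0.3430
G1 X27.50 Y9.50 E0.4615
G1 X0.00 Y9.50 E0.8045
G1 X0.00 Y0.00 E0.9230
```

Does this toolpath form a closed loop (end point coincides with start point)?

yes

Start point (G0): (0.00, 0.00). End point (last G1): the path returns to the start — closed.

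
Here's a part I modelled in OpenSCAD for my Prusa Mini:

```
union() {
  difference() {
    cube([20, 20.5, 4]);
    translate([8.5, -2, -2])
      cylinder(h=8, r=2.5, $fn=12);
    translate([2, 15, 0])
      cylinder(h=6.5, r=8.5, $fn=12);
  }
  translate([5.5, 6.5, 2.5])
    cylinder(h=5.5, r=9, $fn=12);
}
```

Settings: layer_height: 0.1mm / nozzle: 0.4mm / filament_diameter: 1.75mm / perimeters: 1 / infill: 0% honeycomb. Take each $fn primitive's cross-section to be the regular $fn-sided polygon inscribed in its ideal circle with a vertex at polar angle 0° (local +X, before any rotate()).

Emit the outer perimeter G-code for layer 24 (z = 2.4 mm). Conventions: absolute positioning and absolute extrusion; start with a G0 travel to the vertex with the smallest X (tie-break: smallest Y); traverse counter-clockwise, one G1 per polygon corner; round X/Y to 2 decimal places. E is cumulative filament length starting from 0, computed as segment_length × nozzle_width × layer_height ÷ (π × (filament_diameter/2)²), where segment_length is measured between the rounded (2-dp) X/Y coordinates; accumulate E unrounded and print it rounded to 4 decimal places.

At z = 2.4 mm: the cube is present — its section is the full 20×20.5 rectangle; the r=2.5 cylinder at (8.5, -2) contributes a regular 12-gon of circumradius 2.5; the r=8.5 cylinder at (2, 15) gives a regular 12-gon of circumradius 8.5 (constant along its height); Subtracting the remaining from the first: starting from the 20×20.5 cube, the r=2.5 cylinder at (8.5, -2) partially overlaps it — only the 0.86 mm² overlap (of its 18.75 mm²) is removed, clipping the outline; the r=8.5 cylinder at (2, 15) partially overlaps it — only the 123.78 mm² overlap (of its 216.75 mm²) is removed, clipping the outline — 1 connected region; the cylinder at (5.5, 6.5) is absent (z outside [2.5, 8]); Combining (union): only that combined region is present, so the union is just that shape — 1 connected region. The outline is a single polygon with 15 vertices. Extrusion per mm of travel: 0.4 × 0.1 / (π × 0.875²) = 0.016630. Accumulating E over each segment gives final E = 1.3486.

G0 X0.00 Y0.00 Z2.40
G1 X7.08 Y0.00 E0.1177
G1 X7.25 Y0.17 E0.1217
G1 X8.50 Y0.50 E0.1432
G1 X9.75 Y0.17 E0.1647
G1 X9.92 Y0.00 E0.1687
G1 X20.00 Y0.00 E0.3364
G1 X20.00 Y20.50 E0.6773
G1 X8.11 Y20.50 E0.8750
G1 X9.36 Y19.25 E0.9044
G1 X10.50 Y15.00 E0.9776
G1 X9.36 Y10.75 E1.0508
G1 X6.25 Y7.64 E1.1239
G1 X2.00 Y6.50 E1.1971
G1 X0.00 Y7.04 E1.2315
G1 X0.00 Y0.00 E1.3486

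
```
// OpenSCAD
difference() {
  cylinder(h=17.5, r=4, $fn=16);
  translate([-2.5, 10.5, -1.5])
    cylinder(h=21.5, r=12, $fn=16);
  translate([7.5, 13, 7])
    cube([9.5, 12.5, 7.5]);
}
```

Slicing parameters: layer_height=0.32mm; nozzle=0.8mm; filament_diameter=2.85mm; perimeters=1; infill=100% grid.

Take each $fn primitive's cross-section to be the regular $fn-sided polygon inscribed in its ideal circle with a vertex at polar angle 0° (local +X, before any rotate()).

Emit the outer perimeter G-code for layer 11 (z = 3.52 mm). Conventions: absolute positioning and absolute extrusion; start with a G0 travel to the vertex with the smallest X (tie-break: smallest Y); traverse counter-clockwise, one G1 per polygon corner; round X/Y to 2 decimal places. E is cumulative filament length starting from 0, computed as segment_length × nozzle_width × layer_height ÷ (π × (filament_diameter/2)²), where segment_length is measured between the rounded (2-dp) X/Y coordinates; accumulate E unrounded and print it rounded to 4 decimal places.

At z = 3.52 mm: the r=4 cylinder contributes a regular 16-gon of circumradius 4; the cylinder at (-2.5, 10.5): section is a regular 16-gon, circumradius r=12; the cube at (7.5, 13) is not intersected at this z (z outside [7, 14.5]); Subtracting the remaining from the first: starting from the r=4 cylinder, the r=12 cylinder at (-2.5, 10.5) partially overlaps it — only the 31.10 mm² overlap (of its 440.85 mm²) is removed, clipping the outline — 1 connected region. The outline is a single polygon with 12 vertices. Extrusion per mm of travel: 0.8 × 0.32 / (π × 1.425²) = 0.040129. Accumulating E over each segment gives final E = 0.8006.

G0 X-3.75 Y-1.25 Z3.52
G1 X-3.70 Y-1.53 E0.0114
G1 X-2.83 Y-2.83 E0.0742
G1 X-1.53 Y-3.70 E0.1370
G1 X0.00 Y-4.00 E0.1995
G1 X1.53 Y-3.70 E0.2621
G1 X2.83 Y-2.83 E0.3249
G1 X3.70 Y-1.53 E0.3876
G1 X4.00 Y0.00 E0.4502
G1 X3.88 Y0.61 E0.4752
G1 X2.09 Y-0.59 E0.5616
G1 X-2.50 Y-1.50 E0.7494
G1 X-3.75 Y-1.25 E0.8006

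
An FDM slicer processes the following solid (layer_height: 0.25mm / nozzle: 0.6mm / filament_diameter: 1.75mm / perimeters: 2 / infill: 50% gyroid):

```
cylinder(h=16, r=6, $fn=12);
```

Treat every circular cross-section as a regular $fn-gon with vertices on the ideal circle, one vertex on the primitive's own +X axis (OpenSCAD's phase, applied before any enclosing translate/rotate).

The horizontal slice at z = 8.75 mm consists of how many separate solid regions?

1

At z = 8.75 mm: the r=6 cylinder gives a regular 12-gon of circumradius 6 (constant along its height). The result has 1 disconnected region.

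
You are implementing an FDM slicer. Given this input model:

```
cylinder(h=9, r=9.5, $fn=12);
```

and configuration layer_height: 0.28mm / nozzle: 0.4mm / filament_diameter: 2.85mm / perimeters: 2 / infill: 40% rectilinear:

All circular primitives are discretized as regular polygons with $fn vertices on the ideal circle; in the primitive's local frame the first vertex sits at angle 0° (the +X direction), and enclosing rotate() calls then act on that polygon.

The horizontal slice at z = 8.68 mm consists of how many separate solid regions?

1

At z = 8.68 mm: the r=9.5 cylinder gives a regular 12-gon of circumradius 9.5 (constant along its height). The result has 1 disconnected region.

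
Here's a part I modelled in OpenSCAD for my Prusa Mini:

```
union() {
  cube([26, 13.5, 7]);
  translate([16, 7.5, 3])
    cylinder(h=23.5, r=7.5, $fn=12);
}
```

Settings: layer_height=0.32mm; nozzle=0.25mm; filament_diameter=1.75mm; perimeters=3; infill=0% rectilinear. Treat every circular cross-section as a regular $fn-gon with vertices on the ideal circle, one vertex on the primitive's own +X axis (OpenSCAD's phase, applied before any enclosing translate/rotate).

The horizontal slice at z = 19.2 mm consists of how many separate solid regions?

1

At z = 19.2 mm: the cube is absent (z outside [0, 7]); the r=7.5 cylinder at (16, 7.5) gives a regular 12-gon of circumradius 7.5 (constant along its height); Taking the union: only the r=7.5 cylinder at (16, 7.5) is present, so the union is just that shape — 1 connected region. The result has 1 disconnected region.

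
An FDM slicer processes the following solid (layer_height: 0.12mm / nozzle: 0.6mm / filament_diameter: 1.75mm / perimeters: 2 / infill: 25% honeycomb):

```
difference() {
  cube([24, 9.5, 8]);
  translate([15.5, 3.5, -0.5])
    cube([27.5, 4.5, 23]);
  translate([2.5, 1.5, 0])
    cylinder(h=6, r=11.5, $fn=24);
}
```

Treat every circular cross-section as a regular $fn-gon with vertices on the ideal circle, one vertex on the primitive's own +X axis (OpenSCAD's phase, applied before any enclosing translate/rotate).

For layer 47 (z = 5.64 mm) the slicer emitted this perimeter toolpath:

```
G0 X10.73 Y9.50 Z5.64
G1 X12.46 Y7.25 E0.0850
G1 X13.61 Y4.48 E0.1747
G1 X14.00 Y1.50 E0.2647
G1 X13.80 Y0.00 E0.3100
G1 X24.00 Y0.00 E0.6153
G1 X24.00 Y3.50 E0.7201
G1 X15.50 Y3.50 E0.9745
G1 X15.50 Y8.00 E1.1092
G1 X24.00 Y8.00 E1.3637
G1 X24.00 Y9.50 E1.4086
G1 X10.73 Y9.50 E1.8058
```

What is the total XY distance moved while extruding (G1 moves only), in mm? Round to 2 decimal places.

60.33 mm

Sum the Euclidean lengths of each G1 segment: total = 60.33 mm.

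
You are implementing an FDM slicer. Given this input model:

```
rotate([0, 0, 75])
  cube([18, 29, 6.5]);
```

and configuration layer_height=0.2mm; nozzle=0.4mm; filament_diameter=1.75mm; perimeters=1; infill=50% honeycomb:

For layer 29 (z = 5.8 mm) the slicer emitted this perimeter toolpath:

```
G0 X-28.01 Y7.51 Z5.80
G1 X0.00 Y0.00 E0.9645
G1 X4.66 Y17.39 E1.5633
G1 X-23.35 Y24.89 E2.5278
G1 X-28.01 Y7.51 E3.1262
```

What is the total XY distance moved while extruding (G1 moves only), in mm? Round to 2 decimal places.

Sum the Euclidean lengths of each G1 segment: total = 93.99 mm.

93.99 mm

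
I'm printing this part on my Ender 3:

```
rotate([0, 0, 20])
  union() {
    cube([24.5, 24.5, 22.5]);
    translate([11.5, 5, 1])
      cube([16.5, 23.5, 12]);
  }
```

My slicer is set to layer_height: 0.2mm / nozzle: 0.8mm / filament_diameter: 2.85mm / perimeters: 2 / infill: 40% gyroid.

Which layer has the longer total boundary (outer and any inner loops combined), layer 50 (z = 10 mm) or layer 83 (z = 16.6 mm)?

layer 50 (z = 10 mm)

Layer 50 (z = 10): the cube is present — its section is the full 24.5×24.5 rectangle (perimeter 98.00 mm); the 16.5×23.5 cube at (11.5, 5) contributes its full rectangle (perimeter 80.00 mm); Merging all regions: the regions partially overlap (shared area 253.50 mm²), so the edge portions inside another operand are dropped and the merged outline is re-measured after clipping — boundary = 113.00 mm; (rotated 20° about Z; rotation is an isometry so areas/perimeters/island counts are preserved). So its perimeter = 113.00 mm. Layer 83 (z = 16.6): the 24.5×24.5 cube contributes its full rectangle (perimeter 98.00 mm); the cube at (11.5, 5) does not reach this height (z outside [1, 13]); Merging all regions: only the 24.5×24.5 cube is present, so the union is just that shape — boundary = 98.00 mm; (rotated 20° about Z; rotation is an isometry so areas/perimeters/island counts are preserved). So its perimeter = 98.00 mm. Layer 50 is larger (113.00 vs 98.00 mm).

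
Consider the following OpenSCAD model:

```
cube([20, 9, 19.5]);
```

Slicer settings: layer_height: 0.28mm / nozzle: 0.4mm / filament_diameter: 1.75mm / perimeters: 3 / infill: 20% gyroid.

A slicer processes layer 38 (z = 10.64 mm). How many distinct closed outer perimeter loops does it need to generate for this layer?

At z = 10.64 mm: the cube is present — its section is the full 20×9 rectangle. The result has 1 disconnected region.

1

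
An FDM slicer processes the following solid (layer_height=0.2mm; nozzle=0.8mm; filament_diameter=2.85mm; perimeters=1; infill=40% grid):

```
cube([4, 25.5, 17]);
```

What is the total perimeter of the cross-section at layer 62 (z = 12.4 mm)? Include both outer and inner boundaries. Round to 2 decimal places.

At z = 12.4 mm: the cube is present — its section is the full 4×25.5 rectangle (perimeter 59.00 mm). Overall, the cross-section is a single solid region. Total boundary length (outer) = 59.00 mm.

59.00 mm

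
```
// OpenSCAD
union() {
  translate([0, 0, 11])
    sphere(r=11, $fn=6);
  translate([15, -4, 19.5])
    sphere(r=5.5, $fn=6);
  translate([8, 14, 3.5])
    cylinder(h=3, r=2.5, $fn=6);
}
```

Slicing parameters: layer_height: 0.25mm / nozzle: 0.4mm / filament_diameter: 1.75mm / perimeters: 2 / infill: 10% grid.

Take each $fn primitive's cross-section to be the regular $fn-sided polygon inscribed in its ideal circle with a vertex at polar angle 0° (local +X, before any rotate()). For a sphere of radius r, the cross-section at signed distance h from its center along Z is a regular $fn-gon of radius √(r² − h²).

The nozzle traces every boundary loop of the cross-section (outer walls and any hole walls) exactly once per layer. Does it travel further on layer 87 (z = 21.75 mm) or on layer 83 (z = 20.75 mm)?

Layer 87 (z = 21.75): the r=11 sphere slices to a regular 6-gon of circumradius 2.332 (√(r²−h²) with h=10.75 from center) (perimeter = 2·6·2.332·sin(180°/6) = 13.99 mm); the r=5.5 sphere at (15, -4) contributes a regular 6-gon of circumradius √(5.5²−2.25²) = 5.019 (perimeter = 2·6·5.019·sin(180°/6) = 30.11 mm); the cylinder at (8, 14) is not intersected at this z (z outside [3.5, 6.5]); Combining (union): the 2 present regions are separate (no shared area or edge), so areas and boundary lengths simply add and each stays a separate island — boundary = 44.10 mm. So its perimeter = 44.10 mm. Layer 83 (z = 20.75): the r=11 sphere slices to a regular 6-gon of circumradius 5.093 (√(r²−h²) with h=9.75 from center) (perimeter = 2·6·5.093·sin(180°/6) = 30.56 mm); the sphere at (15, -4): section is a regular 6-gon, circumradius = √(r²−h²) = √(5.5²−1.25²) = 5.356 (perimeter = 2·6·5.356·sin(180°/6) = 32.14 mm); the cylinder at (8, 14) is absent (z outside [3.5, 6.5]); Merging all regions: the 2 present regions are separate (no shared area or edge), so areas and boundary lengths simply add and each stays a separate island — boundary = 62.69 mm. So its perimeter = 62.69 mm. Layer 83 is larger (62.69 vs 44.10 mm).

layer 83 (z = 20.75 mm)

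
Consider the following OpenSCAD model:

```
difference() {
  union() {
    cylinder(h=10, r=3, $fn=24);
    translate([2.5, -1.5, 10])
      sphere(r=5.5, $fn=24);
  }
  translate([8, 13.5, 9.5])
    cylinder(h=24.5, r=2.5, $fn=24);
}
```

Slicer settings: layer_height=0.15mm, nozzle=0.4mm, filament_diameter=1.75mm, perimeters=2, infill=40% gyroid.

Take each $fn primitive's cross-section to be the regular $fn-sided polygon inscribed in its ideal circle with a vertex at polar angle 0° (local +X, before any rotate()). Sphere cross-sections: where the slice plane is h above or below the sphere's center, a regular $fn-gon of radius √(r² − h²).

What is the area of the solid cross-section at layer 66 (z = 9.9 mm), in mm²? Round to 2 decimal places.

95.18 mm²

At z = 9.9 mm: the cylinder: section is a regular 24-gon, circumradius r=3 (area = (24/2)·3.000²·sin(360°/24) = 27.95 mm²); the sphere at (2.5, -1.5): section is a regular 24-gon, circumradius = √(r²−h²) = √(5.5²−0.1²) = 5.499 (area = (24/2)·5.499²·sin(360°/24) = 93.92 mm²); Taking the union: the regions partially overlap — summed areas 121.87 mm² minus the doubly-counted overlap 26.70 mm² gives 95.18 mm² — area = 95.18 mm²; the cylinder at (8, 13.5): section is a regular 24-gon, circumradius r=2.5 (area = (24/2)·2.500²·sin(360°/24) = 19.41 mm²); Taking the first minus the rest: starting from the result so far (95.18 mm²), the r=2.5 cylinder at (8, 13.5) misses the remaining region (no effect) — area = 95.18 mm². Overall, the cross-section is a single solid region. Net area = 95.18 mm².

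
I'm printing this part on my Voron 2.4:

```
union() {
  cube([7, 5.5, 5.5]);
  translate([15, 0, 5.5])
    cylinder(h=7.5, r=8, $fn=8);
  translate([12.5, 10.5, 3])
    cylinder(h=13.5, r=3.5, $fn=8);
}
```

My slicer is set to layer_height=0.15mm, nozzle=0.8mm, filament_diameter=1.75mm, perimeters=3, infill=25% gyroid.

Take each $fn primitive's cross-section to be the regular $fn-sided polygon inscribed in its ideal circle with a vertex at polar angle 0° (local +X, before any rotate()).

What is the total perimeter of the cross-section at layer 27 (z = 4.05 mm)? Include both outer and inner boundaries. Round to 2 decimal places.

46.43 mm

At z = 4.05 mm: the 7×5.5 cube contributes its full rectangle (perimeter 25.00 mm); the cylinder at (15, 0) is not intersected at this z (z outside [5.5, 13]); the cylinder at (12.5, 10.5): section is a regular 8-gon, circumradius r=3.5 (perimeter = 2·8·3.500·sin(180°/8) = 21.43 mm); Merging all regions: the 2 present regions are separate (no shared area or edge), so areas and boundary lengths simply add and each stays a separate island — boundary = 46.43 mm. Overall, the cross-section has 2 separate islands. Total boundary length (outer) = 46.43 mm.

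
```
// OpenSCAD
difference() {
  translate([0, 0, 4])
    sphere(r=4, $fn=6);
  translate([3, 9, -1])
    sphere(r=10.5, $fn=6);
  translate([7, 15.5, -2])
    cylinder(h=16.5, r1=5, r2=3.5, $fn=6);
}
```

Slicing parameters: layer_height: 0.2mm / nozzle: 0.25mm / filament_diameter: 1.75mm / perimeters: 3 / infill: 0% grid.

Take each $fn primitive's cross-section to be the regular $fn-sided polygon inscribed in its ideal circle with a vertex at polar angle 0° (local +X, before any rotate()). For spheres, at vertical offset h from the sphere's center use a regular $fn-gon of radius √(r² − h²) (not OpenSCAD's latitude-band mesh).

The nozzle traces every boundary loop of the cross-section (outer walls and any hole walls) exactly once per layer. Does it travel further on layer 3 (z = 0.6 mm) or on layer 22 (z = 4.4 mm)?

Layer 3 (z = 0.6): the sphere: section is a regular 6-gon, circumradius = √(r²−h²) = √(4²−3.4²) = 2.107 (perimeter = 2·6·2.107·sin(180°/6) = 12.64 mm); the r=10.5 sphere at (3, 9) contributes a regular 6-gon of circumradius √(10.5²−1.6²) = 10.377 (perimeter = 2·6·10.377·sin(180°/6) = 62.26 mm); the cone at (7, 15.5) contributes a regular 6-gon of circumradius 4.764 (interpolated between r1=5 and r2=3.5 at t=0.158) (perimeter = 2·6·4.764·sin(180°/6) = 28.58 mm); After the difference (first − rest): starting from the r=4 sphere, the r=10.5 sphere at (3, 9) partially overlaps it — only the 5.71 mm² overlap (of its 279.79 mm²) is removed, clipping the outline; the cone at (7, 15.5) misses the remaining region (no effect) — boundary = 10.55 mm. So its perimeter = 10.55 mm. Layer 22 (z = 4.4): the r=4 sphere slices to a regular 6-gon of circumradius 3.980 (√(r²−h²) with h=0.4 from center) (perimeter = 2·6·3.980·sin(180°/6) = 23.88 mm); the r=10.5 sphere at (3, 9) slices to a regular 6-gon of circumradius 9.005 (√(r²−h²) with h=5.4 from center) (perimeter = 2·6·9.005·sin(180°/6) = 54.03 mm); the cone at (7, 15.5) (r1=5→r2=3.5) has section circumradius 4.418 here — a regular 6-gon (perimeter = 2·6·4.418·sin(180°/6) = 26.51 mm); After the difference (first − rest): starting from the r=4 sphere, the r=10.5 sphere at (3, 9) partially overlaps it — only the 10.47 mm² overlap (of its 210.68 mm²) is removed, clipping the outline; the cone at (7, 15.5) misses the remaining region (no effect) — boundary = 23.07 mm. So its perimeter = 23.07 mm. Layer 22 is larger (23.07 vs 10.55 mm).

layer 22 (z = 4.4 mm)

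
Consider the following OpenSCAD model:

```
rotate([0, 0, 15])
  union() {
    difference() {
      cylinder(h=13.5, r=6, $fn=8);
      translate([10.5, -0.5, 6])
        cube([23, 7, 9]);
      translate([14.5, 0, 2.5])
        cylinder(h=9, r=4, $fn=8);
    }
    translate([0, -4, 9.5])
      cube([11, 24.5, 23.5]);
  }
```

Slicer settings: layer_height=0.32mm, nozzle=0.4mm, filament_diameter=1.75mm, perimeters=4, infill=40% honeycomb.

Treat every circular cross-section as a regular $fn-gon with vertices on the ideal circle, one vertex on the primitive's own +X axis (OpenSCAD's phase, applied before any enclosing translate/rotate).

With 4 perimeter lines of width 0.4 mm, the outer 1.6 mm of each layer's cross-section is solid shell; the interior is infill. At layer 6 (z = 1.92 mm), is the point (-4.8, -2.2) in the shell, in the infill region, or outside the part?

At z = 1.92 mm: the cylinder: section is a regular 8-gon, circumradius r=6; the cube at (10.5, -0.5) is absent (z outside [6, 15]); the cylinder at (14.5, 0) is not intersected at this z (z outside [2.5, 11.5]); Subtracting the remaining from the first: none of the subtracted shapes is present at this height, so the r=6 cylinder is unchanged — 1 connected region; the cube at (0, -4) is absent (z outside [9.5, 33]); Merging all regions: only the result so far is present, so the union is just that shape — 1 connected region; (whole slice rotated 15° about Z — lengths, areas and connectivity unchanged). Overall, the cross-section is a single solid region. Undo the 15° rotation: the query point maps to (-5.206, -0.883) in the un-rotated model frame. The nearest boundary edge runs (-6.00, 0.00)→(-4.24, -4.24); distance from the point to it = 0.40 mm. The point is inside the cross-section, 0.40 mm from the nearest boundary — within the 1.6 mm shell band (4 × 0.4).

shell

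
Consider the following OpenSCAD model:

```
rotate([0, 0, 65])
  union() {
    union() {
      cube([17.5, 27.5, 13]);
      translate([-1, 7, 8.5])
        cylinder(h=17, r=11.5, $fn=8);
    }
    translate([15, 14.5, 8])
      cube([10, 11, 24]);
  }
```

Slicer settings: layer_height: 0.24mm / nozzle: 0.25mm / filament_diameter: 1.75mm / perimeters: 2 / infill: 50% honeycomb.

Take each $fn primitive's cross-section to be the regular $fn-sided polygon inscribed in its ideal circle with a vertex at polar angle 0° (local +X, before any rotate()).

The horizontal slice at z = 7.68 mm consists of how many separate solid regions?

1

At z = 7.68 mm: the cube is present — its section is the full 17.5×27.5 rectangle; the cylinder at (-1, 7) is not intersected at this z (z outside [8.5, 25.5]); Taking the union: only the 17.5×27.5 cube is present, so the union is just that shape — 1 connected region; the cube at (15, 14.5) does not reach this height (z outside [8, 32]); Merging all regions: only the result so far is present, so the union is just that shape — 1 connected region; (whole slice rotated 65° about Z — lengths, areas and connectivity unchanged). The result has 1 disconnected region.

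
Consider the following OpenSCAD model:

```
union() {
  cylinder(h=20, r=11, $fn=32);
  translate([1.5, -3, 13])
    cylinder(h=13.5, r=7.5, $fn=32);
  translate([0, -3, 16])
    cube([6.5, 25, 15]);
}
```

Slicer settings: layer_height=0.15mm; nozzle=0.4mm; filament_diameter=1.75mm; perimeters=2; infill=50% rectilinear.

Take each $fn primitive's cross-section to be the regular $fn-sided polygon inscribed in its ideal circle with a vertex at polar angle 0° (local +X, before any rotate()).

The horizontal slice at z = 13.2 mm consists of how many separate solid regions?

At z = 13.2 mm: the r=11 cylinder gives a regular 32-gon of circumradius 11 (constant along its height); the r=7.5 cylinder at (1.5, -3) contributes a regular 32-gon of circumradius 7.5; the cube at (0, -3) is not intersected at this z (z outside [16, 31]); Combining (union): the r=7.5 cylinder at (1.5, -3) lies entirely inside the r=11 cylinder, so the union is just the r=11 cylinder — 1 connected region. The result has 1 disconnected region.

1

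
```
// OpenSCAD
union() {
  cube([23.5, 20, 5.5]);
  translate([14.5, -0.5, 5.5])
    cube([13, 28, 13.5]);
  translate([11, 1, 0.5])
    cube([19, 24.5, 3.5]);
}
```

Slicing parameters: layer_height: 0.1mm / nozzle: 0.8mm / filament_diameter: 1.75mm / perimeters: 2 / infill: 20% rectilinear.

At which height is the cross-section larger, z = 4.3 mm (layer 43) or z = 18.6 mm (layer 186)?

layer 43 (z = 4.3 mm)

Layer 43 (z = 4.3): the 23.5×20 cube contributes its full rectangle (area 470.00 mm²); the cube at (14.5, -0.5) does not reach this height (z outside [5.5, 19]); the cube at (11, 1) is absent (z outside [0.5, 4]); Taking the union: only the 23.5×20 cube is present, so the union is just that shape — area = 470.00 mm². So its area = 470.00 mm². Layer 186 (z = 18.6): the cube does not reach this height (z outside [0, 5.5]); the cube at (14.5, -0.5) (footprint 13×28) is included at this height (area 364.00 mm²); the cube at (11, 1) does not reach this height (z outside [0.5, 4]); Combining (union): only the 13×28 cube at (14.5, -0.5) is present, so the union is just that shape — area = 364.00 mm². So its area = 364.00 mm². Layer 43 is larger (470.00 vs 364.00 mm²).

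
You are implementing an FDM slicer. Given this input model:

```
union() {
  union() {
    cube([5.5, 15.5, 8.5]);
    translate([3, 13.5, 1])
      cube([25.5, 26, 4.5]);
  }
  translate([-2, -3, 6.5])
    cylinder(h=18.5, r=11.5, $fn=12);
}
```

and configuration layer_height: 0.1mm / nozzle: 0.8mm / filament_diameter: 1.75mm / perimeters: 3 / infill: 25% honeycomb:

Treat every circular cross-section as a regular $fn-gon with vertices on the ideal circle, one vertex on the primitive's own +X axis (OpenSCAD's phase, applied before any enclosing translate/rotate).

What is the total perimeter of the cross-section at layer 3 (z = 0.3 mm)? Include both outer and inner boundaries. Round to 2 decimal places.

At z = 0.3 mm: the cube (footprint 5.5×15.5) is included at this height (perimeter 42.00 mm); the cube at (3, 13.5) is absent (z outside [1, 5.5]); Merging all regions: only the 5.5×15.5 cube is present, so the union is just that shape — boundary = 42.00 mm; the cylinder at (-2, -3) does not reach this height (z outside [6.5, 25]); Combining (union): only the result so far is present, so the union is just that shape — boundary = 42.00 mm. Overall, the cross-section is a single solid region. Total boundary length (outer) = 42.00 mm.

42.00 mm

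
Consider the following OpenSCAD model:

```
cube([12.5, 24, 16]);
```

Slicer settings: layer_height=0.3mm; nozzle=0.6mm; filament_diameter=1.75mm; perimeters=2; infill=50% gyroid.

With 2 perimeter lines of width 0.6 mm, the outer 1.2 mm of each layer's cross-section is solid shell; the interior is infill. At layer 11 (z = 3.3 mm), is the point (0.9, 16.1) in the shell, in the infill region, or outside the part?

shell

At z = 3.3 mm: the cube (footprint 12.5×24) is included at this height. Overall, the cross-section is a single solid region. The nearest boundary edge runs (0.00, 24.00)→(0.00, 0.00); distance from the point to it = 0.90 mm. The point is inside the cross-section, 0.90 mm from the nearest boundary — within the 1.2 mm shell band (2 × 0.6).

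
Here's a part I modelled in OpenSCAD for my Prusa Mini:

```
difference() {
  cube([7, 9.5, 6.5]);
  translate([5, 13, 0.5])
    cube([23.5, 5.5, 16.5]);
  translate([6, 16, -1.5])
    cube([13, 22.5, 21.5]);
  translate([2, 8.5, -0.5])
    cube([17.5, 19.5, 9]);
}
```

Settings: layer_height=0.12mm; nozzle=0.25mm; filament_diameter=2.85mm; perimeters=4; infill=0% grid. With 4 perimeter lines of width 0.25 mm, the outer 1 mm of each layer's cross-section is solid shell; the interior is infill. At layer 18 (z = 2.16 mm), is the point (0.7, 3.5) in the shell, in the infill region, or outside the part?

At z = 2.16 mm: the 7×9.5 cube contributes its full rectangle; the 23.5×5.5 cube at (5, 13) contributes its full rectangle; the 13×22.5 cube at (6, 16) contributes its full rectangle; the cube at (2, 8.5) is present — its section is the full 17.5×19.5 rectangle; Taking the first minus the rest: starting from the 7×9.5 cube, the 23.5×5.5 cube at (5, 13) misses the remaining region (no effect); the 13×22.5 cube at (6, 16) misses the remaining region (no effect); the 17.5×19.5 cube at (2, 8.5) partially overlaps it — only the 5.00 mm² overlap (of its 341.25 mm²) is removed, clipping the outline — 1 connected region. Overall, the cross-section is a single solid region. The nearest boundary edge runs (0.00, 0.00)→(0.00, 9.50); distance from the point to it = 0.70 mm. The point is inside the cross-section, 0.70 mm from the nearest boundary — within the 1 mm shell band (4 × 0.25).

shell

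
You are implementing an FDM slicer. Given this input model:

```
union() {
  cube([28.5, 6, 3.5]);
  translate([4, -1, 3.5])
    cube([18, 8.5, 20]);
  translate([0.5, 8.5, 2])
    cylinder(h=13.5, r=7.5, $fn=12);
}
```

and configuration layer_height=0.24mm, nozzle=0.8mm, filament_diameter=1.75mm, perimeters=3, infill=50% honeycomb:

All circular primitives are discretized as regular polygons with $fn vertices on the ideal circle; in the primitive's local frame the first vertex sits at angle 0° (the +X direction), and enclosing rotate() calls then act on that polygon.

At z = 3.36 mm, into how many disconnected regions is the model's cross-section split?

1

At z = 3.36 mm: the cube is present — its section is the full 28.5×6 rectangle; the cube at (4, -1) is not intersected at this z (z outside [3.5, 23.5]); the r=7.5 cylinder at (0.5, 8.5) contributes a regular 12-gon of circumradius 7.5; Taking the union: the regions partially overlap (shared area 26.74 mm²), so overlapping operands fuse into one piece — 1 connected region. The result has 1 disconnected region.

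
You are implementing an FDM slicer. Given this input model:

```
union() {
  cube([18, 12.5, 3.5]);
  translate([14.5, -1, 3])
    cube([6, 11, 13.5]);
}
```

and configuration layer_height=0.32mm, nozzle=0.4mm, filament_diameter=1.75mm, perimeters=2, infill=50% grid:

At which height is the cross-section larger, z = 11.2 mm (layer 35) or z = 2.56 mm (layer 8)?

Layer 35 (z = 11.2): the cube does not reach this height (z outside [0, 3.5]); the cube at (14.5, -1) (footprint 6×11) is included at this height (area 66.00 mm²); Taking the union: only the 6×11 cube at (14.5, -1) is present, so the union is just that shape — area = 66.00 mm². So its area = 66.00 mm². Layer 8 (z = 2.56): the cube is present — its section is the full 18×12.5 rectangle (area 225.00 mm²); the cube at (14.5, -1) is not intersected at this z (z outside [3, 16.5]); Merging all regions: only the 18×12.5 cube is present, so the union is just that shape — area = 225.00 mm². So its area = 225.00 mm². Layer 8 is larger (225.00 vs 66.00 mm²).

layer 8 (z = 2.56 mm)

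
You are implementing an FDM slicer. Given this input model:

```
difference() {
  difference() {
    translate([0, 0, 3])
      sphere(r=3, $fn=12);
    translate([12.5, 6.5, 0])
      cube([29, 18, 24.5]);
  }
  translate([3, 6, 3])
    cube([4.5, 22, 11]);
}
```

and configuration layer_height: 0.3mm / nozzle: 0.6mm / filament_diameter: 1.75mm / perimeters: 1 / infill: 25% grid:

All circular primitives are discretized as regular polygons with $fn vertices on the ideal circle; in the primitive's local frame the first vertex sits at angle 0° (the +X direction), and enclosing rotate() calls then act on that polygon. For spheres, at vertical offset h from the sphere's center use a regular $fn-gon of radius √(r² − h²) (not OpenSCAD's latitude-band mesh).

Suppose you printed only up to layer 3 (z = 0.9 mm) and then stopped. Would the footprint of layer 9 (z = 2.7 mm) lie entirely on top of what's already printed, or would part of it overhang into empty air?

Compare the two slices. At z = 0.9: the r=3 sphere contributes a regular 12-gon of circumradius √(3²−2.1²) = 2.142 (area = (12/2)·2.142²·sin(360°/12) = 13.77 mm²); the cube at (12.5, 6.5) (footprint 29×18) is included at this height (area 522.00 mm²); After the difference (first − rest): starting from the r=3 sphere (13.77 mm²), the 29×18 cube at (12.5, 6.5) misses the remaining region (no effect) — area = 13.77 mm²; the cube at (3, 6) is not intersected at this z (z outside [3, 14]); Subtracting the remaining from the first: none of the subtracted shapes is present at this height, so the result so far is unchanged — area = 13.77 mm². At z = 2.7: the r=3 sphere slices to a regular 12-gon of circumradius 2.985 (√(r²−h²) with h=0.3 from center) (area = (12/2)·2.985²·sin(360°/12) = 26.73 mm²); the cube at (12.5, 6.5) (footprint 29×18) is included at this height (area 522.00 mm²); After the difference (first − rest): starting from the r=3 sphere (26.73 mm²), the 29×18 cube at (12.5, 6.5) misses the remaining region (no effect) — area = 26.73 mm²; the cube at (3, 6) does not reach this height (z outside [3, 14]); Subtracting the remaining from the first: none of the subtracted shapes is present at this height, so the result so far is unchanged — area = 26.73 mm². Checking containment: at z = 2.7 the cross-section extends beyond the z = 0.9 cross-section by about 12.96 mm².

part overhangs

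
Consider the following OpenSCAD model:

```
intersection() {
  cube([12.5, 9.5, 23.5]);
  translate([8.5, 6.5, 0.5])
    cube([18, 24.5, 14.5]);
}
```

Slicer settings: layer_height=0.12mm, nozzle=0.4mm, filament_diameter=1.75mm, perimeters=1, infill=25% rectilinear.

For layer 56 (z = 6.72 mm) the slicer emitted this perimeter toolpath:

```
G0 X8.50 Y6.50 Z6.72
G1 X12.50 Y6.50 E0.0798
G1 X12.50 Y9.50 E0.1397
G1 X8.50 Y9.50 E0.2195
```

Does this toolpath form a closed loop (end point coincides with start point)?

Start point (G0): (8.50, 6.50). End point (last G1): the path does not return to the start — open.

no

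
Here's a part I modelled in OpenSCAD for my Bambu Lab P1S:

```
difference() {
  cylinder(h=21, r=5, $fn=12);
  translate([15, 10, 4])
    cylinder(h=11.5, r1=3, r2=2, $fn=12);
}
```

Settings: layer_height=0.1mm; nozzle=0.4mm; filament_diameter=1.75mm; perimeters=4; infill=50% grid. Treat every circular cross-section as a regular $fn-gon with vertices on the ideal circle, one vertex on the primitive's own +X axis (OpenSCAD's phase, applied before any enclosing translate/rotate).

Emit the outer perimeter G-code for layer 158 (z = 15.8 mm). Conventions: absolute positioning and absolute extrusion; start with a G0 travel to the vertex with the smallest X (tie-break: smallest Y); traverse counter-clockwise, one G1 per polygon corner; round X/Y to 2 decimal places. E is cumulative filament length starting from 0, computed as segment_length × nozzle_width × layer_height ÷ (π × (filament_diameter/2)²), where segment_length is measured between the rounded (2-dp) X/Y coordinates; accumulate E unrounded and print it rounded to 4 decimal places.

G0 X-5.00 Y0.00 Z15.80
G1 X-4.33 Y-2.50 E0.0430
G1 X-2.50 Y-4.33 E0.0861
G1 X0.00 Y-5.00 E0.1291
G1 X2.50 Y-4.33 E0.1722
G1 X4.33 Y-2.50 E0.2152
G1 X5.00 Y0.00 E0.2582
G1 X4.33 Y2.50 E0.3013
G1 X2.50 Y4.33 E0.3443
G1 X0.00 Y5.00 E0.3874
G1 X-2.50 Y4.33 E0.4304
G1 X-4.33 Y2.50 E0.4735
G1 X-5.00 Y0.00 E0.5165

At z = 15.8 mm: the r=5 cylinder contributes a regular 12-gon of circumradius 5; the cone at (15, 10) does not reach this height (z outside [4, 15.5]); Taking the first minus the rest: none of the subtracted shapes is present at this height, so the r=5 cylinder is unchanged — 1 connected region. The outline is a single polygon with 12 vertices. Extrusion per mm of travel: 0.4 × 0.1 / (π × 0.875²) = 0.016630. Accumulating E over each segment gives final E = 0.5165.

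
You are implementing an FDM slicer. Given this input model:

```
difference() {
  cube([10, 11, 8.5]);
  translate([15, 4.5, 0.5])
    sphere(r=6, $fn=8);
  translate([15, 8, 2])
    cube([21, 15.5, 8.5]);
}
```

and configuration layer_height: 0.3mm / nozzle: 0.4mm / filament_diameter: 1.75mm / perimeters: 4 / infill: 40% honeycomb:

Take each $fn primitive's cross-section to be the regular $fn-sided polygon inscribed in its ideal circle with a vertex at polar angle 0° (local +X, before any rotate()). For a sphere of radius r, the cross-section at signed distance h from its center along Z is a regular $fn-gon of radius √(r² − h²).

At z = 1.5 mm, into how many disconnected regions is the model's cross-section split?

At z = 1.5 mm: the 10×11 cube contributes its full rectangle; the r=6 sphere at (15, 4.5) contributes a regular 8-gon of circumradius √(6²−1²) = 5.916; the cube at (15, 8) is not intersected at this z (z outside [2, 10.5]); Subtracting the remaining from the first: starting from the 10×11 cube, the r=6 sphere at (15, 4.5) partially overlaps it — only the 2.03 mm² overlap (of its 98.99 mm²) is removed, clipping the outline — 1 connected region. The result has 1 disconnected region.

1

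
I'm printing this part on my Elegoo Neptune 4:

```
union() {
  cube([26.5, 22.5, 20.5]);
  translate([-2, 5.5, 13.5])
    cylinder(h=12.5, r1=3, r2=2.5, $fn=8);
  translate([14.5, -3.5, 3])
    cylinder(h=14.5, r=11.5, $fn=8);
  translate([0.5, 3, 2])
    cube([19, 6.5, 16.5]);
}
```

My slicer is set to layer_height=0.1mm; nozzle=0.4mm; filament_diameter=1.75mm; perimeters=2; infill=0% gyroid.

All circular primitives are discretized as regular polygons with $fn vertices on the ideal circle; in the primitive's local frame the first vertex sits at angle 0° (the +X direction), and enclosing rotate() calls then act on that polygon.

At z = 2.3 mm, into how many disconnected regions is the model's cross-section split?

1

At z = 2.3 mm: the 26.5×22.5 cube contributes its full rectangle; the cone at (-2, 5.5) is not intersected at this z (z outside [13.5, 26]); the cylinder at (14.5, -3.5) does not reach this height (z outside [3, 17.5]); the 19×6.5 cube at (0.5, 3) contributes its full rectangle; Taking the union: the 19×6.5 cube at (0.5, 3) lies entirely inside the 26.5×22.5 cube, so the union is just the 26.5×22.5 cube — 1 connected region. The result has 1 disconnected region.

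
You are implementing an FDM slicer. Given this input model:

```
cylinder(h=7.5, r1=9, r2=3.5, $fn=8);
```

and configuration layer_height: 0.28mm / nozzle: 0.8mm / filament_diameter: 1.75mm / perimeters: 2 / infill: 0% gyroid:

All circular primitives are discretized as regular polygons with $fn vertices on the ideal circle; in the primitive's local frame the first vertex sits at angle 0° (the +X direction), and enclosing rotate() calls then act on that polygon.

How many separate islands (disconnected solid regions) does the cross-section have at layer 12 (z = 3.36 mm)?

1

At z = 3.36 mm: the cone (r1=9→r2=3.5) has section circumradius 6.536 here — a regular 8-gon. Overall, the cross-section is a single solid region. Island count = 1.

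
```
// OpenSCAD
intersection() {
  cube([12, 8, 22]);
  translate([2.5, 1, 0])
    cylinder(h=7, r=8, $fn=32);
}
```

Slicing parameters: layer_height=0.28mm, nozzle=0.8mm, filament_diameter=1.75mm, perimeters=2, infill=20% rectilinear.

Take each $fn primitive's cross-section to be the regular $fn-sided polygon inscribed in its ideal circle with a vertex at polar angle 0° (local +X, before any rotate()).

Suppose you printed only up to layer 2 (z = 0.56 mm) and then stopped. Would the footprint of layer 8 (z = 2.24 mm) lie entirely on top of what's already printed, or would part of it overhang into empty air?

Compare the two slices. At z = 0.56: the cube (footprint 12×8) is included at this height (area 96.00 mm²); the r=8 cylinder at (2.5, 1) gives a regular 32-gon of circumradius 8 (constant along its height) (area = (32/2)·8.000²·sin(360°/32) = 199.77 mm²); After intersecting: the r=8 cylinder at (2.5, 1) partially overlaps the 12×8 cube; clipping to the common part keeps 75.38 mm² — area = 75.38 mm². At z = 2.24: the cube is present — its section is the full 12×8 rectangle (area 96.00 mm²); the r=8 cylinder at (2.5, 1) gives a regular 32-gon of circumradius 8 (constant along its height) (area = (32/2)·8.000²·sin(360°/32) = 199.77 mm²); Taking the intersection: the r=8 cylinder at (2.5, 1) partially overlaps the 12×8 cube; clipping to the common part keeps 75.38 mm² — area = 75.38 mm². Checking containment: the cross-section at z = 2.24 is a subset of the cross-section at z = 0.56.

entirely on top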